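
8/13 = 0.62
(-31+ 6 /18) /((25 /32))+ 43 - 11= -544 /75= -7.25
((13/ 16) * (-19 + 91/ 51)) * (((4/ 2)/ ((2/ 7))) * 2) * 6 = -39949/ 34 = -1174.97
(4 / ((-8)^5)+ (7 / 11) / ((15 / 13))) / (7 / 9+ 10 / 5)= 2235921 / 11264000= 0.20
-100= -100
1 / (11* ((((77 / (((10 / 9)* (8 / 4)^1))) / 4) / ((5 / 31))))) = 400 / 236313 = 0.00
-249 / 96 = -83 / 32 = -2.59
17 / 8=2.12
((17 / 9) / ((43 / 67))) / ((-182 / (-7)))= 0.11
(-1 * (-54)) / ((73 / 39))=2106 / 73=28.85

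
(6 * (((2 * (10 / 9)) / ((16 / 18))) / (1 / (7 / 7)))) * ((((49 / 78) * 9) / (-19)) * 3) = -6615 / 494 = -13.39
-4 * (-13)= 52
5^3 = 125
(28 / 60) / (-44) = -7 / 660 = -0.01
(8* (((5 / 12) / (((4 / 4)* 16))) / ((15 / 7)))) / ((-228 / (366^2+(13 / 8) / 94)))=-705144475 / 12344832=-57.12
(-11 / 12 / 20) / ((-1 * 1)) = 11 / 240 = 0.05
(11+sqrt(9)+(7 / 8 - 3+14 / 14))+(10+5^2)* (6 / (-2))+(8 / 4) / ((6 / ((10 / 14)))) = -15437 / 168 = -91.89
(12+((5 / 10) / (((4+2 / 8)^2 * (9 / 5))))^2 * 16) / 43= 81208012 / 290903643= 0.28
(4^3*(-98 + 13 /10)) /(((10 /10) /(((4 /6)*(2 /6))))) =-61888 /45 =-1375.29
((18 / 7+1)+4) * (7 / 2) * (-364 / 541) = -9646 / 541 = -17.83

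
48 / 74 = 0.65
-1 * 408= -408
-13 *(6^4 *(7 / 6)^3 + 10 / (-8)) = -106951 / 4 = -26737.75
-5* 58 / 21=-290 / 21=-13.81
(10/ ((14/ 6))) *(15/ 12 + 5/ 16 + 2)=855/ 56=15.27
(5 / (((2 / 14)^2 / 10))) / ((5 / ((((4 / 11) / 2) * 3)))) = 267.27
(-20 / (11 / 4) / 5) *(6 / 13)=-96 / 143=-0.67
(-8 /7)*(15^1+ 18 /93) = -3768 /217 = -17.36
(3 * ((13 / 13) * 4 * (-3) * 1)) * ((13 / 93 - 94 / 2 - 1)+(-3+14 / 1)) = 41136 / 31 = 1326.97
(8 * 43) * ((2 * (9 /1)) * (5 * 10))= 309600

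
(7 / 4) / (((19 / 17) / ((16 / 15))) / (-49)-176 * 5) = -0.00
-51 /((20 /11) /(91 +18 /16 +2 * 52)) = -5501.31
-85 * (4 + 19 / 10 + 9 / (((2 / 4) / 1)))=-4063 / 2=-2031.50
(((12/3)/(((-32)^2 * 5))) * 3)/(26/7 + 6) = 0.00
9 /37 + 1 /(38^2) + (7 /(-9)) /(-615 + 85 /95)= 171965915 /701322642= 0.25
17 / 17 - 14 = -13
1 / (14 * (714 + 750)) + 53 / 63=51731 / 61488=0.84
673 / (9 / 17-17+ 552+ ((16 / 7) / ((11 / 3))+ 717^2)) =880957 / 673644325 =0.00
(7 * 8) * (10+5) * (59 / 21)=2360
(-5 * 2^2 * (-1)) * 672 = 13440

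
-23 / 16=-1.44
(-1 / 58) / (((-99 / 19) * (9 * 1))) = 19 / 51678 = 0.00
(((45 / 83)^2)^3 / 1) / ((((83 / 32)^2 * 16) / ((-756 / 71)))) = -401769396000000 / 159912748481871911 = -0.00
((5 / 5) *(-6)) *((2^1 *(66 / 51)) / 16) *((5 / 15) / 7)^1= -11 / 238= -0.05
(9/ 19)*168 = 1512/ 19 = 79.58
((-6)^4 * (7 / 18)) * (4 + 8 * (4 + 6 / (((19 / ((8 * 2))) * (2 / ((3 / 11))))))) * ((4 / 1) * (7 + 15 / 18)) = 137011392 / 209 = 655556.90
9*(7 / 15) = 21 / 5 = 4.20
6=6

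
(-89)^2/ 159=7921/ 159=49.82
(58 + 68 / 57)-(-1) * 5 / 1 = 3659 / 57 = 64.19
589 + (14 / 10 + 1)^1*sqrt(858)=12*sqrt(858) / 5 + 589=659.30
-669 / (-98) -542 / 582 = 168121 / 28518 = 5.90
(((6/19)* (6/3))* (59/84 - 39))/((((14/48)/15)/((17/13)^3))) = -5689843560/2045407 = -2781.77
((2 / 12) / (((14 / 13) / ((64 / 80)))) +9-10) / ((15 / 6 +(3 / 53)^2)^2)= -2903697008 / 20765636745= -0.14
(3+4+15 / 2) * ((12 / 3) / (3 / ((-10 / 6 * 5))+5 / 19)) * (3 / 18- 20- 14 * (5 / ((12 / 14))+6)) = 5110525 / 46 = 111098.37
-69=-69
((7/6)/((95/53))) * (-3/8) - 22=-33811/1520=-22.24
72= 72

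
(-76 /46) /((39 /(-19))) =0.80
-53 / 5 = -10.60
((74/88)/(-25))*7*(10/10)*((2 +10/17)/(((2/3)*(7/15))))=-333/170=-1.96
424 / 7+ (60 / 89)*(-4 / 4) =37316 / 623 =59.90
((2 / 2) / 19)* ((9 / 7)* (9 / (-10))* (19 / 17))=-81 / 1190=-0.07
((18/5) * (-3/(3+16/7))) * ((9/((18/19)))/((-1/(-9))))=-32319/185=-174.70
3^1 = 3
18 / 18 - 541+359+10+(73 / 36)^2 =-216287 / 1296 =-166.89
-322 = -322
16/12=4/3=1.33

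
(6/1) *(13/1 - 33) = -120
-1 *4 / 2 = -2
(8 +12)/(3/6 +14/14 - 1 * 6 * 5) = -40/57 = -0.70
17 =17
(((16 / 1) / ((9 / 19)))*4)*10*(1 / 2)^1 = 6080 / 9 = 675.56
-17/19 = -0.89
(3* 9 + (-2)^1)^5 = 9765625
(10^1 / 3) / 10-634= -1901 / 3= -633.67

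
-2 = -2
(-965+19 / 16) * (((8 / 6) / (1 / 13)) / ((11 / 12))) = -200473 / 11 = -18224.82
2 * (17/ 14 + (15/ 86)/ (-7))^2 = 256328/ 90601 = 2.83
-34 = -34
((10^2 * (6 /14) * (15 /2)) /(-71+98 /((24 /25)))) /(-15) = -1800 /2611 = -0.69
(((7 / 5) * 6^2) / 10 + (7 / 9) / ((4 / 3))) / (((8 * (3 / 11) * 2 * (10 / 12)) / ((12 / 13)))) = 1.43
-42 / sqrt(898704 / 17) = -7 * sqrt(17) / 158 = -0.18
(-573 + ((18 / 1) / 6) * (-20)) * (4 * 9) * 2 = -45576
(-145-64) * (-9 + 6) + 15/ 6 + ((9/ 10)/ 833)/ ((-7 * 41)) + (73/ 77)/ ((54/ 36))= 630.13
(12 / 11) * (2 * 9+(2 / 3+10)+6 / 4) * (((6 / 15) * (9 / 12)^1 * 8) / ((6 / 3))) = 2172 / 55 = 39.49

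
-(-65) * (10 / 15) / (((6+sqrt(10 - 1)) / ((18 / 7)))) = 260 / 21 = 12.38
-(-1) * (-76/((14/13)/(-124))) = 61256/7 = 8750.86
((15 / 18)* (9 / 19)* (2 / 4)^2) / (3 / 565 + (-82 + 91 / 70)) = -565 / 462004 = -0.00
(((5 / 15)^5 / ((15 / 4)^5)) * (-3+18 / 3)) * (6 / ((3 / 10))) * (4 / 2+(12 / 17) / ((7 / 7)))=188416 / 209131875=0.00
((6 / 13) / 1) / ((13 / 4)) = 24 / 169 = 0.14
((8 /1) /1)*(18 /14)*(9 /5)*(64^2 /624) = 55296 /455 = 121.53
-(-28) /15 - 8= -92 /15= -6.13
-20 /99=-0.20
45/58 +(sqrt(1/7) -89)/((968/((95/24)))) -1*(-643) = 95*sqrt(7)/162624 +433484629/673728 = 643.41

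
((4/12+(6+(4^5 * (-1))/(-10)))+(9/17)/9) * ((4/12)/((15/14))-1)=-860002/11475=-74.95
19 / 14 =1.36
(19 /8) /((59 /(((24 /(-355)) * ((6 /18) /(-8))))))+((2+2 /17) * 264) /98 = 796260947 /139577480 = 5.70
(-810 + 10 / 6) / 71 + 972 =960.62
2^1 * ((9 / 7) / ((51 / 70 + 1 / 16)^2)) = 806400 / 196249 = 4.11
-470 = -470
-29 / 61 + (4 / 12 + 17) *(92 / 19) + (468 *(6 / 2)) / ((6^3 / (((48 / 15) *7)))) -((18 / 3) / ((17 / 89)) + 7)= 190.64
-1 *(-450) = 450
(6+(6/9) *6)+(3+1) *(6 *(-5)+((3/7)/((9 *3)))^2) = -436586/3969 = -110.00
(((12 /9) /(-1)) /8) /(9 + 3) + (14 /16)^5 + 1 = 442079 /294912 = 1.50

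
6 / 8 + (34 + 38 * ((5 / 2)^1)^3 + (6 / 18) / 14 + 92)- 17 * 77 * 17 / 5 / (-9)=382736 / 315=1215.03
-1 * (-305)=305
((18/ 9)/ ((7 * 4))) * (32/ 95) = 16/ 665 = 0.02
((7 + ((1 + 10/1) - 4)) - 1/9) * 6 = 250/3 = 83.33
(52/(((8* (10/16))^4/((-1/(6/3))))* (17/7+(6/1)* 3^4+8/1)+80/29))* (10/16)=-2639/50387276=-0.00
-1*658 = -658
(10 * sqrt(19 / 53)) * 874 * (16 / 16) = 8740 * sqrt(1007) / 53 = 5232.99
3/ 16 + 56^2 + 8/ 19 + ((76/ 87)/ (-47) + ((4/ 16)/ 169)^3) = 75278082508863263/ 23999975553216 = 3136.59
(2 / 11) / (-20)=-1 / 110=-0.01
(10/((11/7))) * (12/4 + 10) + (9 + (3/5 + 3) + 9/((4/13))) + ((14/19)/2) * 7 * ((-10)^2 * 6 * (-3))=-18883267/4180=-4517.53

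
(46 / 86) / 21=23 / 903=0.03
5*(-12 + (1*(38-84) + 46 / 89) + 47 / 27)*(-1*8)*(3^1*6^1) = 10715920 / 267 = 40134.53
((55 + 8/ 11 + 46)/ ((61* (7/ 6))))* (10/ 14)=33570/ 32879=1.02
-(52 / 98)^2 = -676 / 2401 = -0.28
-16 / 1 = -16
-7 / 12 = -0.58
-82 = -82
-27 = -27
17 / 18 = 0.94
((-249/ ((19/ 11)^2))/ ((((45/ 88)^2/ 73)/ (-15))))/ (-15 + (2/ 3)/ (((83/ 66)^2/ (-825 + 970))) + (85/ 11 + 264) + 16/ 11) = 1094.53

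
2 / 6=1 / 3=0.33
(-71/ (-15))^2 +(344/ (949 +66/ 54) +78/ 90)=5684359/ 240525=23.63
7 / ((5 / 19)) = 133 / 5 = 26.60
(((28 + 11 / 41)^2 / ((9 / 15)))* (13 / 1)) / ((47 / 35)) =12893.22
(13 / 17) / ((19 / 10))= 130 / 323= 0.40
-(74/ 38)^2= -3.79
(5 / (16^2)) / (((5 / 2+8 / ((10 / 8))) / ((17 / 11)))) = 425 / 125312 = 0.00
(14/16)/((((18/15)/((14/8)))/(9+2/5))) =2303/192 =11.99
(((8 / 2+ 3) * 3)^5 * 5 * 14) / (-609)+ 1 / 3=-40840981 / 87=-469436.56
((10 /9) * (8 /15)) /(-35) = -16 /945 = -0.02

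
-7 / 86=-0.08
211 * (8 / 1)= 1688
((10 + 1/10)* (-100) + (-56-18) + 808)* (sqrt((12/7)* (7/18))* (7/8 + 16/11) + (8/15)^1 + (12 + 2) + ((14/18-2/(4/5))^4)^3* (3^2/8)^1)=-92299843112415325171/428456067194880-4715* sqrt(6)/22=-215949.26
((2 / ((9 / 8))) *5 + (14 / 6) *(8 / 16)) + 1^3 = 199 / 18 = 11.06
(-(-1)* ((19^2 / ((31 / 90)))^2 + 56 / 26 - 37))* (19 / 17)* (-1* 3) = -782174860119 / 212381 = -3682885.29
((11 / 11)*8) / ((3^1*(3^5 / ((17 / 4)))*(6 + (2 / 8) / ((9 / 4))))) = 34 / 4455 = 0.01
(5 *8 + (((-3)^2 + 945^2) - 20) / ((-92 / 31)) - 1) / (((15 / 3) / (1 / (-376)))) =13839923 / 86480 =160.04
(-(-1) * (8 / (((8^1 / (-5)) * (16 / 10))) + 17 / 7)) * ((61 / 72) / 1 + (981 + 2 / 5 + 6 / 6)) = -657371 / 960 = -684.76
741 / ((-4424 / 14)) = -741 / 316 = -2.34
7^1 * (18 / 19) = 126 / 19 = 6.63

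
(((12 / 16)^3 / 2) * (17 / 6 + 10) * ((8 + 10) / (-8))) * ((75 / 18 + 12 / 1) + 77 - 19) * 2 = -925155 / 1024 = -903.47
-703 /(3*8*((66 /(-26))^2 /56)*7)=-118807 /3267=-36.37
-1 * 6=-6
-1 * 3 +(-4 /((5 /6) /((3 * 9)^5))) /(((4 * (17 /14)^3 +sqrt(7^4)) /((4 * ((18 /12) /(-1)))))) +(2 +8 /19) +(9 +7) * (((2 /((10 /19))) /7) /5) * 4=942600031306853 /128102275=7358183.38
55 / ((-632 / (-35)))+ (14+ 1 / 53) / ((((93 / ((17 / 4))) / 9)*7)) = 28126519 / 7268632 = 3.87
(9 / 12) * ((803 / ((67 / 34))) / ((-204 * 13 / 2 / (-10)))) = 4015 / 1742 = 2.30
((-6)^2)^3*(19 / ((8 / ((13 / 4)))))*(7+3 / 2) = 3061071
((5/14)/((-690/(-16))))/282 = 0.00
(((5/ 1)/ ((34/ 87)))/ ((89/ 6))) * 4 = 5220/ 1513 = 3.45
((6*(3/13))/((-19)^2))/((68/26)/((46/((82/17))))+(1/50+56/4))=6900/25715113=0.00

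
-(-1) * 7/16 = 7/16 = 0.44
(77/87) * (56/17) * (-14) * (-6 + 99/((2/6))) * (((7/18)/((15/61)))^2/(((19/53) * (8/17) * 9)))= -3536634336697/180755550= -19565.84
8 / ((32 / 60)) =15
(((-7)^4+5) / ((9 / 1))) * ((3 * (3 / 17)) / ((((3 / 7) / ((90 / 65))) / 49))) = 22405.19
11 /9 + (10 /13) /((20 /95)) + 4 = 2077 /234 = 8.88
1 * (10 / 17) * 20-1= 183 / 17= 10.76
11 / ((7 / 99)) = 1089 / 7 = 155.57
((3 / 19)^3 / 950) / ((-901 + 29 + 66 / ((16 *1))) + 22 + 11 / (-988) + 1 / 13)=-0.00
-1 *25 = -25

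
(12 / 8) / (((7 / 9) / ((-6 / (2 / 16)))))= -648 / 7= -92.57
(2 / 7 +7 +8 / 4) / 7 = 65 / 49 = 1.33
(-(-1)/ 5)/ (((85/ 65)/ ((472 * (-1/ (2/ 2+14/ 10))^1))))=-1534/ 51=-30.08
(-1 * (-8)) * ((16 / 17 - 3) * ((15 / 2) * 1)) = -2100 / 17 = -123.53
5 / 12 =0.42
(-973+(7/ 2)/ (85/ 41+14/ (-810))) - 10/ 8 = -33200829/ 34138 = -972.55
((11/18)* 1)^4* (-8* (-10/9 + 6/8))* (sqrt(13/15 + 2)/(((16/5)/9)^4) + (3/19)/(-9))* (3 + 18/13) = -14641/472392 + 34772375* sqrt(645)/4718592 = 187.12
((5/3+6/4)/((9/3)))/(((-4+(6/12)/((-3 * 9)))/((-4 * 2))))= 456/217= 2.10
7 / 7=1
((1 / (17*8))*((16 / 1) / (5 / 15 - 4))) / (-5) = 6 / 935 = 0.01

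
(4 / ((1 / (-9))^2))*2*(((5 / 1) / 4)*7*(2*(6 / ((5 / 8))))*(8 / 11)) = 870912 / 11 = 79173.82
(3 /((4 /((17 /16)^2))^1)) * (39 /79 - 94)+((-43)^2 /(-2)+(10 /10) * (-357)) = -110072753 /80896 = -1360.67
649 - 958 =-309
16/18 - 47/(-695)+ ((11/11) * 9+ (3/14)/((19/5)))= 16659773/1663830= 10.01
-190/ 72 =-95/ 36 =-2.64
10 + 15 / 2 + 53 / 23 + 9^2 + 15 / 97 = 450479 / 4462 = 100.96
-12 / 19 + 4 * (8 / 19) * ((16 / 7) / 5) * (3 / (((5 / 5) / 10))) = 22.47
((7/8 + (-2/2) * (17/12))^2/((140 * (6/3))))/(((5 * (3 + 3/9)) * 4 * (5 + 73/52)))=2197/895104000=0.00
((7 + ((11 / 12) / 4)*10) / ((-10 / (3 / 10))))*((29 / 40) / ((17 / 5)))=-6467 / 108800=-0.06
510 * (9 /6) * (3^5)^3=10976913855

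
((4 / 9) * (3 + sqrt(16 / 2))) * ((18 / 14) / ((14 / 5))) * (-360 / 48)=-225 / 49- 150 * sqrt(2) / 49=-8.92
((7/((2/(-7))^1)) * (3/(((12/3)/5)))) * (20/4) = -3675/8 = -459.38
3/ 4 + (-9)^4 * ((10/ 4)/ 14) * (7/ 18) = 3651/ 8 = 456.38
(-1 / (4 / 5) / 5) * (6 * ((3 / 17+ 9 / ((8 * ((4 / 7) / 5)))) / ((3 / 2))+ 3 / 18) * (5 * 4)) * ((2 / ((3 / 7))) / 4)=-195545 / 816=-239.64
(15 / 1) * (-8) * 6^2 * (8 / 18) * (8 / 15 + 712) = -1368064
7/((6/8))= 28/3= 9.33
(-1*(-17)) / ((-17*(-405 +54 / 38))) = 19 / 7668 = 0.00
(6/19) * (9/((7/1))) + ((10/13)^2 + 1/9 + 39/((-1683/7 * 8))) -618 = -186696109669/302630328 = -616.91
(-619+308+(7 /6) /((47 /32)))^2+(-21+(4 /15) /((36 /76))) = 28690407184 /298215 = 96207.12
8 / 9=0.89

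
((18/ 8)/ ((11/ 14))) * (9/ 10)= 567/ 220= 2.58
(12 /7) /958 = 6 /3353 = 0.00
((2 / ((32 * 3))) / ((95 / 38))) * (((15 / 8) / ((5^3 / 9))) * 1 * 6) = 27 / 4000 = 0.01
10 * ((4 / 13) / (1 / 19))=760 / 13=58.46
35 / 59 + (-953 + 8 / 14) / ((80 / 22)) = -4317083 / 16520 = -261.32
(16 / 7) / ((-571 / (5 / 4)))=-0.01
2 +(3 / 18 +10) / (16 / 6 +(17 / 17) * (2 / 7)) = 5.44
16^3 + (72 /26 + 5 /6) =319769 /78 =4099.60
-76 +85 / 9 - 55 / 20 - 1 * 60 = -4655 / 36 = -129.31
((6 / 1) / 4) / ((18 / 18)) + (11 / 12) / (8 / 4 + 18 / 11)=841 / 480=1.75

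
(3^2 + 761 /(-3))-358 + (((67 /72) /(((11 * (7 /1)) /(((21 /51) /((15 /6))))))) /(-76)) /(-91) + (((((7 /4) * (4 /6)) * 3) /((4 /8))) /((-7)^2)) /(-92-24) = -4068601480717 /6750984240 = -602.67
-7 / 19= -0.37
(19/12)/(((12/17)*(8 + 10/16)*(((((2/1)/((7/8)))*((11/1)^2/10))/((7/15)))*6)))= 15827/21640608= 0.00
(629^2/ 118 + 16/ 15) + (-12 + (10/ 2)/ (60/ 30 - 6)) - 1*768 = 9107381/ 3540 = 2572.71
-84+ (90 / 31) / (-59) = -153726 / 1829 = -84.05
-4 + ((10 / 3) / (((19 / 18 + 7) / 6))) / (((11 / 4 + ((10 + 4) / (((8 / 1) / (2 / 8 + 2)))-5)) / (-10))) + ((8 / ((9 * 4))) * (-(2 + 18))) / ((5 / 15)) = -2788 / 87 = -32.05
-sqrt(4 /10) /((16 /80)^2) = -5 * sqrt(10) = -15.81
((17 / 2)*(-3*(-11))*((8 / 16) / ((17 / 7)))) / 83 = 231 / 332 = 0.70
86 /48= 43 /24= 1.79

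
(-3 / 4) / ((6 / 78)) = -39 / 4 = -9.75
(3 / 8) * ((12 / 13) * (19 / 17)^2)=3249 / 7514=0.43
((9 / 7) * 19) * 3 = 513 / 7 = 73.29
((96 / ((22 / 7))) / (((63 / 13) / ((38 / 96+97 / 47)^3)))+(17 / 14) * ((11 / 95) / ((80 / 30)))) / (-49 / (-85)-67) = -25124773738219241 / 17782947974905344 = -1.41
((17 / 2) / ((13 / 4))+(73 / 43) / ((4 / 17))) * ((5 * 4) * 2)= 219810 / 559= 393.22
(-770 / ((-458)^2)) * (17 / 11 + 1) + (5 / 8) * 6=3.74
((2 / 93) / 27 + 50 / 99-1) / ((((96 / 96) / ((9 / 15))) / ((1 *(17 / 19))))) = -0.27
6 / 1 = 6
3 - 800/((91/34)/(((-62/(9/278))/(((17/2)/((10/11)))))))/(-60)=-27496519/27027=-1017.37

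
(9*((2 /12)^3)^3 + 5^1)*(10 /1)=27993605 /559872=50.00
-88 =-88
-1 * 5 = -5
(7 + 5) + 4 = 16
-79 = -79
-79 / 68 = -1.16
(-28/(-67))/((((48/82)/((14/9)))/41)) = 82369/1809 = 45.53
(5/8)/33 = 5/264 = 0.02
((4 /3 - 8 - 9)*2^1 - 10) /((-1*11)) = 124 /33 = 3.76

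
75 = 75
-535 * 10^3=-535000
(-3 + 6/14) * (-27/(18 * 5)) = 27/35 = 0.77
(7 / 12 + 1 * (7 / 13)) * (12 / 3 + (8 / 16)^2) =2975 / 624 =4.77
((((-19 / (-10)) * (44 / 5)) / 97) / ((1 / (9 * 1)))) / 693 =38 / 16975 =0.00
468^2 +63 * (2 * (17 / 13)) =2849454 / 13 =219188.77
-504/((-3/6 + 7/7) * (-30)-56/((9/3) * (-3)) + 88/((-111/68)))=167832/20875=8.04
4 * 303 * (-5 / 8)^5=-946875 / 8192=-115.59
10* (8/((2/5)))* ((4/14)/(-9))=-400/63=-6.35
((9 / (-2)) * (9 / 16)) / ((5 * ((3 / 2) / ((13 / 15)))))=-117 / 400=-0.29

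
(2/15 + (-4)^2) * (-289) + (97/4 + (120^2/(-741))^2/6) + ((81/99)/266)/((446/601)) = -143791726911299/31427566170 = -4575.34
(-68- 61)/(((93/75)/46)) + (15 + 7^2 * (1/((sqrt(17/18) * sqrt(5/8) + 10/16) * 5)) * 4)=-17444247/3565 + 9408 * sqrt(85)/575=-4742.35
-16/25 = -0.64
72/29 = 2.48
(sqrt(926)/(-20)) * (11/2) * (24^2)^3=-262766592 * sqrt(926)/5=-1599210517.88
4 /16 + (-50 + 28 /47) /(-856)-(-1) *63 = 63.31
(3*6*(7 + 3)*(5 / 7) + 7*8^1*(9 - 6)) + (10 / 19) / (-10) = 39437 / 133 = 296.52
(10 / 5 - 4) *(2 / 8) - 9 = -19 / 2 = -9.50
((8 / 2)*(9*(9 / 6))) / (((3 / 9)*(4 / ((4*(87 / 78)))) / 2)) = 4698 / 13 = 361.38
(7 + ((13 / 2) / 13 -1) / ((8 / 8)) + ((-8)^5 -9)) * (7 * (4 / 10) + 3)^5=-1344321216609 / 6250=-215091394.66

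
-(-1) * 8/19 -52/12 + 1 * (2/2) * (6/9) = -185/57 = -3.25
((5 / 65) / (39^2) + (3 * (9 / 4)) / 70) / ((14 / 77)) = 5875661 / 11072880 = 0.53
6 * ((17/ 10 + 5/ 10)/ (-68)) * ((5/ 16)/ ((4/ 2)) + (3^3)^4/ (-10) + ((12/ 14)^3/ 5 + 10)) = 96227469393/ 9329600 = 10314.21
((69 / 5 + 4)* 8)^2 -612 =491644 / 25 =19665.76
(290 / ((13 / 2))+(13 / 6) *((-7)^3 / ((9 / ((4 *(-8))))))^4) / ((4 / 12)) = 14378702971097.50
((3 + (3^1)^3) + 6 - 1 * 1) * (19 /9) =665 /9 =73.89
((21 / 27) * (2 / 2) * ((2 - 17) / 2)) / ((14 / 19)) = -95 / 12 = -7.92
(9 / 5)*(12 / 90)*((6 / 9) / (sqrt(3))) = 4*sqrt(3) / 75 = 0.09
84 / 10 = 42 / 5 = 8.40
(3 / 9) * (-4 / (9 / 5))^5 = -3200000 / 177147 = -18.06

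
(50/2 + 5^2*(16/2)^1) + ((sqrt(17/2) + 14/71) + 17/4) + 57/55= sqrt(34)/2 + 3600153/15620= 233.40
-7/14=-1/2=-0.50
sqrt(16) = 4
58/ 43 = 1.35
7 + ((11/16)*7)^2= 7721/256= 30.16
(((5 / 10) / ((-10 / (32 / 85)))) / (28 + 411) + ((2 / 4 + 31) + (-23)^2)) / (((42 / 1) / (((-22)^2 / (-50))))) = -8435739213 / 65301250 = -129.18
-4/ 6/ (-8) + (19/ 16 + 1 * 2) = 157/ 48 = 3.27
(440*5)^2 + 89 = 4840089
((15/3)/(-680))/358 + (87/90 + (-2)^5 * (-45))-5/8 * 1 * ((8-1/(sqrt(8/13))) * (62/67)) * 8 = 155 * sqrt(26)/134 + 68697379387/48931440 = 1409.85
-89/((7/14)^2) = -356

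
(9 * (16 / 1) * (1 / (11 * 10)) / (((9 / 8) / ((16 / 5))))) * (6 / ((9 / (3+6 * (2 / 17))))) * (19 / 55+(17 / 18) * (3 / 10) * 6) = 193536 / 10285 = 18.82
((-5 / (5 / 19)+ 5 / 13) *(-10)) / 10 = 242 / 13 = 18.62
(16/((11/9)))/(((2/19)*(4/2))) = 684/11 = 62.18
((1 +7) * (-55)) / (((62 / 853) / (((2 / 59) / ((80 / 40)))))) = -187660 / 1829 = -102.60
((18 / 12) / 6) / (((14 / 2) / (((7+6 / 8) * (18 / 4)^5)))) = 1830519 / 3584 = 510.75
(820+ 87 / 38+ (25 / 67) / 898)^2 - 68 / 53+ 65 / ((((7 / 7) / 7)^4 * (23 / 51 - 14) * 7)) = 8070385723319611815195 / 11964743875740767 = 674513.87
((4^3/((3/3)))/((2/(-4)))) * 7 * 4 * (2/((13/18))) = -9924.92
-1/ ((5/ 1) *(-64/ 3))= 3/ 320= 0.01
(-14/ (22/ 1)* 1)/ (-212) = 7/ 2332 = 0.00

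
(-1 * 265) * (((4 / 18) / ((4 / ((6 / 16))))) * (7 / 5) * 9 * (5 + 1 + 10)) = -1113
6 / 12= 1 / 2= 0.50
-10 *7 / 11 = -70 / 11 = -6.36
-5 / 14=-0.36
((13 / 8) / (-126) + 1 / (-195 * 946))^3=-63929465927623477 / 29764945279370036736000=-0.00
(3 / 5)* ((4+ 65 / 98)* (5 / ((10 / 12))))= 4113 / 245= 16.79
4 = 4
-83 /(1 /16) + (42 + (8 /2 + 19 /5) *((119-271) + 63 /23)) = -281777 /115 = -2450.23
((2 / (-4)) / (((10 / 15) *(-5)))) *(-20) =-3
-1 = -1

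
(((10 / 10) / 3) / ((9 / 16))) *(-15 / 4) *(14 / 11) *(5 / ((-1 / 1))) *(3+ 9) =5600 / 33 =169.70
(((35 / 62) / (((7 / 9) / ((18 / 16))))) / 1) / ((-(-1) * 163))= 0.01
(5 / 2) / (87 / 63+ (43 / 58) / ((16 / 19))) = 48720 / 44069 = 1.11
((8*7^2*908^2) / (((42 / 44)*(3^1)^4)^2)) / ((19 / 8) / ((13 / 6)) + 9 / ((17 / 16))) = 2822014953472 / 499377393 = 5651.07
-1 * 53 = -53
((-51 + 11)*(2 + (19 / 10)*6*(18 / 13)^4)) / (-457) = 3.84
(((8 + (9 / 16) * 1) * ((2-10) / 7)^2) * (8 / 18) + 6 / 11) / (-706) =-13379 / 1712403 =-0.01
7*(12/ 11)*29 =2436/ 11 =221.45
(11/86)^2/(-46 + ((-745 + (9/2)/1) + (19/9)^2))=-9801/468503318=-0.00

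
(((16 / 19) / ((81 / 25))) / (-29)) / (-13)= 400 / 580203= 0.00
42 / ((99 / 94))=1316 / 33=39.88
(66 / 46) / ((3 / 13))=143 / 23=6.22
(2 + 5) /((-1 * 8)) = -7 /8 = -0.88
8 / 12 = 2 / 3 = 0.67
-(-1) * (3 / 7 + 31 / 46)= 355 / 322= 1.10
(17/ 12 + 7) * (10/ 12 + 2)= 1717/ 72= 23.85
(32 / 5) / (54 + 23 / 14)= 448 / 3895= 0.12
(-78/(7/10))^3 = -474552000/343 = -1383533.53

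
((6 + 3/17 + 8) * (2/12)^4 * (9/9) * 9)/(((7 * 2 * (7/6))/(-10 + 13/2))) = -241/11424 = -0.02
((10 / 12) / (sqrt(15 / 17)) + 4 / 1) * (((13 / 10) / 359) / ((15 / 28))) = 91 * sqrt(255) / 242325 + 728 / 26925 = 0.03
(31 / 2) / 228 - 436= -198785 / 456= -435.93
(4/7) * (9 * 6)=216/7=30.86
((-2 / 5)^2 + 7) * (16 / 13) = 2864 / 325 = 8.81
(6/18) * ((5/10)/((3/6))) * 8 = 8/3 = 2.67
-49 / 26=-1.88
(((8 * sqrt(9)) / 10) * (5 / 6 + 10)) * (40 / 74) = 520 / 37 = 14.05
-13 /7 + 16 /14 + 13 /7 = 8 /7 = 1.14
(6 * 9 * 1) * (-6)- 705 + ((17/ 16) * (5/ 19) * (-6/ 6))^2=-95088839/ 92416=-1028.92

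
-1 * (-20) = 20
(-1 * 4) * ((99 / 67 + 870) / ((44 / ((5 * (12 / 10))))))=-350334 / 737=-475.35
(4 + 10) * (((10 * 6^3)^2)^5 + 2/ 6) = 92851046282708010317905920000000014/ 3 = 30950348760902670105968640000000000.00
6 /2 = 3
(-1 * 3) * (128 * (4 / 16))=-96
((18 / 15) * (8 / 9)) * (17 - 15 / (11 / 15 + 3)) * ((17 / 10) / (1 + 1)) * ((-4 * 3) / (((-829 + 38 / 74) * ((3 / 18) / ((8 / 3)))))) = 7316528 / 2682225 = 2.73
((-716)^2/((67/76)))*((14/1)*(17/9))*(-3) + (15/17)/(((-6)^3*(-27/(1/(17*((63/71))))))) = -109403191664275223/2371425336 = -46133938.95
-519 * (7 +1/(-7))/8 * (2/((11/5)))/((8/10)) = -38925/77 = -505.52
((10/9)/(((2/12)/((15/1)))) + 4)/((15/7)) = 728/15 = 48.53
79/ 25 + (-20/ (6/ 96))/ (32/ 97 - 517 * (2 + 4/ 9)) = 9412021/ 2757475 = 3.41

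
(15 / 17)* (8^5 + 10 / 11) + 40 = 5414350 / 187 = 28953.74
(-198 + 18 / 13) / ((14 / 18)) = -23004 / 91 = -252.79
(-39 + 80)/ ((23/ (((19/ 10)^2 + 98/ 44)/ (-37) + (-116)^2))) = 22453763939/ 936100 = 23986.50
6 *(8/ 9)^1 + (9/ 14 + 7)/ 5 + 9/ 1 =3331/ 210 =15.86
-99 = -99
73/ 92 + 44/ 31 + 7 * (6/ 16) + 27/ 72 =14867/ 2852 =5.21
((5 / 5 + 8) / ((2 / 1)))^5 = 1845.28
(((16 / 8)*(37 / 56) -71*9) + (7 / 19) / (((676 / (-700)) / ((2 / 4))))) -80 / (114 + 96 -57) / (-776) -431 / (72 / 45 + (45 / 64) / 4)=-2670724714267315 / 3032919879444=-880.58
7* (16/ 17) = 112/ 17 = 6.59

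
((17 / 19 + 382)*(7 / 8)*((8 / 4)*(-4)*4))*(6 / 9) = -7147.37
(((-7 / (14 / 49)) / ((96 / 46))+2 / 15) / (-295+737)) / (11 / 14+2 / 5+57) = -12999 / 28804256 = -0.00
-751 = -751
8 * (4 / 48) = 2 / 3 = 0.67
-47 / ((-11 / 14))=658 / 11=59.82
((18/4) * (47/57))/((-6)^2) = 47/456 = 0.10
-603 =-603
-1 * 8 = -8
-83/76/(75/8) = -166/1425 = -0.12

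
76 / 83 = 0.92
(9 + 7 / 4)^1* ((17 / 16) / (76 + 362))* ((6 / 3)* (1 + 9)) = 3655 / 7008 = 0.52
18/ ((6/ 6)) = 18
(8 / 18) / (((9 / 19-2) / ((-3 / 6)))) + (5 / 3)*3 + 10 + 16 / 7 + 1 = 33674 / 1827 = 18.43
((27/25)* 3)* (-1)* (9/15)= -243/125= -1.94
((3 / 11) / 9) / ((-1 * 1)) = -1 / 33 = -0.03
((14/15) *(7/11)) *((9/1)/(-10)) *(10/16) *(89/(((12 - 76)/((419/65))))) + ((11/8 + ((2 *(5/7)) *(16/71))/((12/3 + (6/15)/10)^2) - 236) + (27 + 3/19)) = -36048834783003589/176318849907200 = -204.45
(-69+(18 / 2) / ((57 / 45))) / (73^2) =-1176 / 101251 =-0.01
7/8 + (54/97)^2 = 89191/75272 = 1.18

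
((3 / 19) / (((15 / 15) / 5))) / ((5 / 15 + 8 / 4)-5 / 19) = 45 / 118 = 0.38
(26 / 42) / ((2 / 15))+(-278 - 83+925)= 568.64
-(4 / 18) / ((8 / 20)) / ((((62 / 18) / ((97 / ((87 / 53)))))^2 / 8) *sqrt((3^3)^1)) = -1057195240 *sqrt(3) / 7273809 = -251.74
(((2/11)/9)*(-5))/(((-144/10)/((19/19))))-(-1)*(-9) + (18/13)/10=-2051239/231660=-8.85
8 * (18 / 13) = 144 / 13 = 11.08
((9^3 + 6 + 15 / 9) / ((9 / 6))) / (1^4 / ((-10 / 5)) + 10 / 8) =17680 / 27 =654.81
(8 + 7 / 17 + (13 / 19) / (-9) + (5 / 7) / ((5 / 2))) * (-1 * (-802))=140701276 / 20349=6914.41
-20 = -20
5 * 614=3070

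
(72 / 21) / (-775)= -24 / 5425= -0.00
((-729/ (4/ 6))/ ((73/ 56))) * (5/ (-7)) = 43740/ 73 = 599.18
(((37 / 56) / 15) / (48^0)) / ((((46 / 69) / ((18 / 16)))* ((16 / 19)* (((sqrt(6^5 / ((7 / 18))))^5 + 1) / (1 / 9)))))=-1687903 / 550102655919495229128998512640 + 10167979873968* sqrt(21) / 268604812460691029848143805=0.00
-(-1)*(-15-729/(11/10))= -7455/11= -677.73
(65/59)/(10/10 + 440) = 65/26019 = 0.00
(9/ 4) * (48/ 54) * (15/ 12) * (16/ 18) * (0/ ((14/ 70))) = 0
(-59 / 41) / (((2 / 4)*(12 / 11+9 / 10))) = -12980 / 8979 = -1.45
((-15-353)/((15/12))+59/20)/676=-5829/13520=-0.43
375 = 375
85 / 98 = 0.87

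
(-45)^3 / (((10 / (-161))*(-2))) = -2934225 / 4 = -733556.25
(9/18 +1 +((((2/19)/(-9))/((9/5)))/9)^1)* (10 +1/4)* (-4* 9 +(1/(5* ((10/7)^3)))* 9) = -33472981421/61560000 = -543.75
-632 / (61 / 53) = -33496 / 61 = -549.11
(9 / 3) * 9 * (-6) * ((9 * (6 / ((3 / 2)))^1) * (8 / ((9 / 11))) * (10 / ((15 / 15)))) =-570240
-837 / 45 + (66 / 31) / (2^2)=-5601 / 310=-18.07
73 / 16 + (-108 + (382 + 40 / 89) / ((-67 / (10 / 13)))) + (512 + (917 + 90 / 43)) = 1323.26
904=904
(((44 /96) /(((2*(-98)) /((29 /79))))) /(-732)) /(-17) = -319 /4624389504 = -0.00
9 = 9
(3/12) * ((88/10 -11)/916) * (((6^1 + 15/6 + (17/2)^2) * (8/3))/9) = -3553/247320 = -0.01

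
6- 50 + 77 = 33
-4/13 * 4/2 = -8/13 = -0.62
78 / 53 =1.47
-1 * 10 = -10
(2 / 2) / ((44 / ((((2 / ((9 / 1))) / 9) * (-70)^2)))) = 2450 / 891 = 2.75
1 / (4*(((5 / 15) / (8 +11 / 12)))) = 107 / 16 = 6.69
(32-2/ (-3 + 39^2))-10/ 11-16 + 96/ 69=12509/ 759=16.48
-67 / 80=-0.84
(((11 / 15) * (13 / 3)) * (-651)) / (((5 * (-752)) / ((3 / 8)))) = 31031 / 150400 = 0.21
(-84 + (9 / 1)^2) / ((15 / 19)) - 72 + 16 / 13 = -4847 / 65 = -74.57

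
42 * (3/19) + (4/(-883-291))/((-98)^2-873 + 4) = 646058032/97421455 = 6.63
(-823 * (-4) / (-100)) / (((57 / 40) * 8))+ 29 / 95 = -736 / 285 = -2.58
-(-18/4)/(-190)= -0.02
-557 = -557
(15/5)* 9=27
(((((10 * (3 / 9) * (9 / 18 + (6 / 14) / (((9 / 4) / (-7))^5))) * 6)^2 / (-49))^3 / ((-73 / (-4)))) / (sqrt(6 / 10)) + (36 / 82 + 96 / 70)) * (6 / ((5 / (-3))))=-46764 / 7175 + 22080110086984865052738363837438445225000000000 * sqrt(15) / 166470621277652726241191349488571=513699642573494.03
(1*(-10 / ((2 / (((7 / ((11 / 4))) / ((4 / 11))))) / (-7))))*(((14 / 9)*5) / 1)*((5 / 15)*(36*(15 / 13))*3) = 1029000 / 13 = 79153.85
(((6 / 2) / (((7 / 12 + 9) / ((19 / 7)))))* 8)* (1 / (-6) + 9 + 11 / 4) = 63384 / 805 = 78.74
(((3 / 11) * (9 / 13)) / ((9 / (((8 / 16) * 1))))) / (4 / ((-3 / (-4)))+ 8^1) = 9 / 11440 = 0.00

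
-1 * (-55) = 55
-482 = -482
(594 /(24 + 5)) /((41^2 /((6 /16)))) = 891 /194996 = 0.00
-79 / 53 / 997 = -79 / 52841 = -0.00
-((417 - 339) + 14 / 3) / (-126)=124 / 189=0.66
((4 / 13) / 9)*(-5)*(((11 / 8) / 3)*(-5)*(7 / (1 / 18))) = 1925 / 39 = 49.36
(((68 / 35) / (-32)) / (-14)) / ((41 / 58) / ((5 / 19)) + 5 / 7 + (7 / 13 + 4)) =0.00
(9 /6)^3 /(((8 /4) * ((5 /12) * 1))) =81 /20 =4.05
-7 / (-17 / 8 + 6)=-56 / 31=-1.81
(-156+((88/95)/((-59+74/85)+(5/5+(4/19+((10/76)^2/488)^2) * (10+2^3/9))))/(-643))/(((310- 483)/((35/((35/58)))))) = 5508712101091688585736/105327956894132674567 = 52.30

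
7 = 7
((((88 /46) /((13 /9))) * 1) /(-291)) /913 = -12 /2407249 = -0.00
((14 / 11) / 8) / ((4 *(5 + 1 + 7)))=7 / 2288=0.00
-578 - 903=-1481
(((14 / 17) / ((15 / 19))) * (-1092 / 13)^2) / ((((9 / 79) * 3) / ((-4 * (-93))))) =2042897024 / 255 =8011360.88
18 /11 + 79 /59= 1931 /649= 2.98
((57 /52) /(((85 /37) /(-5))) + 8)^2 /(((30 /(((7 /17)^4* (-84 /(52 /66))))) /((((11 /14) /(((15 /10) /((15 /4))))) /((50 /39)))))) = -4.93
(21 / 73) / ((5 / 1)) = 21 / 365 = 0.06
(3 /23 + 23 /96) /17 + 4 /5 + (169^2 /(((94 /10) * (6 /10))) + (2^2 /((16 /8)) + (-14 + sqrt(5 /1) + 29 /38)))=sqrt(5) + 846973127537 /167598240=5055.83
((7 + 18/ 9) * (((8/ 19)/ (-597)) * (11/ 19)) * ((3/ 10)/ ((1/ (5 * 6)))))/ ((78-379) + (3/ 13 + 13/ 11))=339768/ 3077654599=0.00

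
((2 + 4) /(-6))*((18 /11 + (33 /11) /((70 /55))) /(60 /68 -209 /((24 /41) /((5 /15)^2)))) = 1129140 /10967341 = 0.10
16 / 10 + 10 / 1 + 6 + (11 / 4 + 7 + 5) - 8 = 24.35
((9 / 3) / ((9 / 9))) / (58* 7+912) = 3 / 1318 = 0.00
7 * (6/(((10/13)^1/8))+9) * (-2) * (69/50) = -172431/125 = -1379.45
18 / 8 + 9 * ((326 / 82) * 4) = 23841 / 164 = 145.37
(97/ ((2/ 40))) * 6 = 11640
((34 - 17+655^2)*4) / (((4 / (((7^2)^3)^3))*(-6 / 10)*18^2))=-3593918862524150513.67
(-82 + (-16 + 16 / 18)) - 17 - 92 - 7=-1918 / 9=-213.11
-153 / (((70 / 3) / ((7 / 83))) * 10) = -459 / 8300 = -0.06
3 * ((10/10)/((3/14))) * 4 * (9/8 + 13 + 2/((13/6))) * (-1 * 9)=-98595/13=-7584.23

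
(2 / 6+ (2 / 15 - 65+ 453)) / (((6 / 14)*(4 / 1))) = 40789 / 180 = 226.61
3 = 3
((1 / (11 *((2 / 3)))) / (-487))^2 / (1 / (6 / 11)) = 27 / 631343878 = 0.00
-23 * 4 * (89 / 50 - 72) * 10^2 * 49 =31655176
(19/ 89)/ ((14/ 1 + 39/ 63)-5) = 399/ 17978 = 0.02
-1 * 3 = -3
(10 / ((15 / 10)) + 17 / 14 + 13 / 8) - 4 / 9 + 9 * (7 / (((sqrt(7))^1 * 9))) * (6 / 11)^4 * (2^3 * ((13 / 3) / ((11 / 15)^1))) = 4567 / 504 + 673920 * sqrt(7) / 161051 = 20.13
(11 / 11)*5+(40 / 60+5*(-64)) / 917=12797 / 2751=4.65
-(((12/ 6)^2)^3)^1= -64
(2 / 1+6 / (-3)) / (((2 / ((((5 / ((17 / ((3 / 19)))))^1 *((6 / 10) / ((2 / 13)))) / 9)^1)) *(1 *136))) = 0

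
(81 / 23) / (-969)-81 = -81.00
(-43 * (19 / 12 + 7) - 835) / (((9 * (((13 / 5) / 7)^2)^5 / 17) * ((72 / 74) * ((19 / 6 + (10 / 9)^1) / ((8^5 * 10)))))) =-3582950560590.89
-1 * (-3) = 3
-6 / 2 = -3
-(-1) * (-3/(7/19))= -57/7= -8.14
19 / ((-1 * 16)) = -19 / 16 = -1.19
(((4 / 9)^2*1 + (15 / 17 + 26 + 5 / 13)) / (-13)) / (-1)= 491642 / 232713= 2.11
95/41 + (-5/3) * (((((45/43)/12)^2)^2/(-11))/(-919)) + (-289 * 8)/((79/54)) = -45222046510787790977/28657145728473856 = -1578.04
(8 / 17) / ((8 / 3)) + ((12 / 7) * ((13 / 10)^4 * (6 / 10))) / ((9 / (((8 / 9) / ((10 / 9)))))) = 813662 / 1859375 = 0.44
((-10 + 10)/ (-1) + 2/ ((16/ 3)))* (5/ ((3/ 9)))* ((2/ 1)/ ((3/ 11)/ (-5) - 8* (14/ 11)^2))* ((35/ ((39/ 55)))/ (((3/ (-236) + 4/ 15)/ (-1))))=15460396875/ 92011751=168.03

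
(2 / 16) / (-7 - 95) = -1 / 816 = -0.00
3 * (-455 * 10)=-13650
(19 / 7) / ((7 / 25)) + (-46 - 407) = -21722 / 49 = -443.31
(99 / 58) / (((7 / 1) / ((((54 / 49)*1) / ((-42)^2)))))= 297 / 1949612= 0.00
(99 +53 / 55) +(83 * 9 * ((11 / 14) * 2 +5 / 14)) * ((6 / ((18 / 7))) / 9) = 52081 / 110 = 473.46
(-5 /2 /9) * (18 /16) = -5 /16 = -0.31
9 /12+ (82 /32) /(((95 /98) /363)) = 729837 /760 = 960.31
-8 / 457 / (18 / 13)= -52 / 4113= -0.01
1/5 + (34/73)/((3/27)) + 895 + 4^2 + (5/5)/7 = 2339191/2555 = 915.53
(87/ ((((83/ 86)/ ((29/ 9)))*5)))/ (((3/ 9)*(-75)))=-72326/ 31125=-2.32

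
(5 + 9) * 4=56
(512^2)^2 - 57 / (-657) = 15049565405203 / 219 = 68719476736.09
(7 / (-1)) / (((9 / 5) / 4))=-140 / 9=-15.56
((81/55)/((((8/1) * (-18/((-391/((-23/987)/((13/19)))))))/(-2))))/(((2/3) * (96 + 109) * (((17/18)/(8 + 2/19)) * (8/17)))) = 371034027/11840800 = 31.34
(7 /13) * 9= 63 /13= 4.85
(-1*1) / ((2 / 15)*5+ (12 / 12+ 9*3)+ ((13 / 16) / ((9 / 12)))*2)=-6 / 185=-0.03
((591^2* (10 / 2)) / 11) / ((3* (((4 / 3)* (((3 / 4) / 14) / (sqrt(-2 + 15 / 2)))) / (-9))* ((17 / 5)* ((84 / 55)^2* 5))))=-160087125* sqrt(22) / 1904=-394367.21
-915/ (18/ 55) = -16775/ 6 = -2795.83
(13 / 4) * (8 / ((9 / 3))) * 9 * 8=624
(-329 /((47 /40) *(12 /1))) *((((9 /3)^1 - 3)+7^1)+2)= -210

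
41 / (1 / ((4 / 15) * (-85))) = -929.33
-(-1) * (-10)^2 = 100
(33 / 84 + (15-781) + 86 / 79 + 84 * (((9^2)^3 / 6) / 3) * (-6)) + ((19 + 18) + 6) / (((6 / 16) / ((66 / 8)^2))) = -32899757337 / 2212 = -14873308.02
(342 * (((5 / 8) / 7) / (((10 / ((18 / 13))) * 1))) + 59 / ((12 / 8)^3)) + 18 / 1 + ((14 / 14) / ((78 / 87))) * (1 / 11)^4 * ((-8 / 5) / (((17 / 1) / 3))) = 39.71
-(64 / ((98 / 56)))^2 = -65536 / 49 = -1337.47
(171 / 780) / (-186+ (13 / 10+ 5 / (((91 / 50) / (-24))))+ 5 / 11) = -4389 / 5008594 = -0.00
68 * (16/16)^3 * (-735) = -49980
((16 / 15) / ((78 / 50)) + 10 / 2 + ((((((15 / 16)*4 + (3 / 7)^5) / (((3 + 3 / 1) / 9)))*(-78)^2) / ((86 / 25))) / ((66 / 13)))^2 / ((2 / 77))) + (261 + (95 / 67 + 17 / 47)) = 524200131093561204761534339 / 3518744742655938432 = 148973616.85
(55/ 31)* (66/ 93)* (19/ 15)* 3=4598/ 961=4.78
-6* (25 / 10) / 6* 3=-15 / 2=-7.50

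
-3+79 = 76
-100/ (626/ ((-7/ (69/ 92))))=1400/ 939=1.49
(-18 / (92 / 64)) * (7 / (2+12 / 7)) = -7056 / 299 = -23.60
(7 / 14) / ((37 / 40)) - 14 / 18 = -0.24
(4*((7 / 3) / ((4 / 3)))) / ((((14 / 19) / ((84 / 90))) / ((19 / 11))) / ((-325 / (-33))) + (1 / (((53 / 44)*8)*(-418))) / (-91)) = 243754420 / 1616171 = 150.82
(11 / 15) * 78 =286 / 5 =57.20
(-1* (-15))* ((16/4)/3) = 20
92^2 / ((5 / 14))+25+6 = 118651 / 5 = 23730.20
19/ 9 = 2.11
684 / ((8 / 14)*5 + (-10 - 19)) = -26.16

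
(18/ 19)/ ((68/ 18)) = 81/ 323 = 0.25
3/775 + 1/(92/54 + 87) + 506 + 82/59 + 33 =11836098373/21902275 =540.40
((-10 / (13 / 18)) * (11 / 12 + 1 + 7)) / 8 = -15.43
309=309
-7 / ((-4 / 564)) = 987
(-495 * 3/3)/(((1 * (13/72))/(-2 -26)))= 997920/13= 76763.08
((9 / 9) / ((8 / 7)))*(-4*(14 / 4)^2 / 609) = -49 / 696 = -0.07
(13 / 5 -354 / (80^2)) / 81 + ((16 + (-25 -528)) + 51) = -125963057 / 259200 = -485.97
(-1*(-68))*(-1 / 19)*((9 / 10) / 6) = -51 / 95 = -0.54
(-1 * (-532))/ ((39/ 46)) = 627.49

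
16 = 16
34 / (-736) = -17 / 368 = -0.05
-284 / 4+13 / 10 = -697 / 10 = -69.70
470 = 470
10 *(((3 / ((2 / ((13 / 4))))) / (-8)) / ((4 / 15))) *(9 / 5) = -41.13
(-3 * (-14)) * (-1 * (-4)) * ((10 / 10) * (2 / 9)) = 112 / 3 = 37.33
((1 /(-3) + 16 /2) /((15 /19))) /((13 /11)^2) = 52877 /7605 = 6.95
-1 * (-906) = 906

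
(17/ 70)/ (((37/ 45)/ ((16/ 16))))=153/ 518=0.30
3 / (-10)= -3 / 10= -0.30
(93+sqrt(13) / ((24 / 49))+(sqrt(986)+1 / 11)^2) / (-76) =-32640 / 2299-49*sqrt(13) / 1824-sqrt(986) / 418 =-14.37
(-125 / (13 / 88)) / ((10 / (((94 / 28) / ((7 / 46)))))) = -1189100 / 637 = -1866.72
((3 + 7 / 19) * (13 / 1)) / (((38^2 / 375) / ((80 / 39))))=160000 / 6859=23.33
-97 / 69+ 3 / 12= -319 / 276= -1.16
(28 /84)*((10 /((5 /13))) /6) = 13 /9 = 1.44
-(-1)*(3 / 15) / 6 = 1 / 30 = 0.03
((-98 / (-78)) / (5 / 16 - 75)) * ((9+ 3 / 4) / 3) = -196 / 3585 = -0.05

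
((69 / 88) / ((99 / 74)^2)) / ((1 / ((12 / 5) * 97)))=101.99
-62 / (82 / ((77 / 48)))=-2387 / 1968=-1.21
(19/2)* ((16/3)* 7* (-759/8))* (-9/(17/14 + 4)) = 4239774/73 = 58079.10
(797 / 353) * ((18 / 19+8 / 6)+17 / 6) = 464651 / 40242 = 11.55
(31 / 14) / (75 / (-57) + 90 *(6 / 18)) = 589 / 7630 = 0.08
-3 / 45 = -1 / 15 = -0.07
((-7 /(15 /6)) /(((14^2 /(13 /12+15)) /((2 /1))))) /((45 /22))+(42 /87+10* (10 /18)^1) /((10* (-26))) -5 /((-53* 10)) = -22511779 /94410225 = -0.24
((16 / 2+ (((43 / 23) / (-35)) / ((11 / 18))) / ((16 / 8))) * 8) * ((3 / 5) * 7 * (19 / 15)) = 10708856 / 31625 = 338.62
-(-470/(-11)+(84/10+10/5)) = -2922/55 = -53.13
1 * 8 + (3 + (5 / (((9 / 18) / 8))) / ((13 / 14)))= 1263 / 13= 97.15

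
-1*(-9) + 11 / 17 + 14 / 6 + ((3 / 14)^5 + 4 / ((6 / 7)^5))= 20.63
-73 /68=-1.07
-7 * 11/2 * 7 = -539/2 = -269.50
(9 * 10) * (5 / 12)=75 / 2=37.50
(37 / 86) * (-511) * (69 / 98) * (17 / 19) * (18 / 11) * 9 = -256630113 / 125818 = -2039.69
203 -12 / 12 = 202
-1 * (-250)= 250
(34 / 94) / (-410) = -17 / 19270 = -0.00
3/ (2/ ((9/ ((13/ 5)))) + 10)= 135/ 476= 0.28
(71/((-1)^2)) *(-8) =-568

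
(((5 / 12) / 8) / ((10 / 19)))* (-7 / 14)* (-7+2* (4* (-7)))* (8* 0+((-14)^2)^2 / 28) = 136857 / 32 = 4276.78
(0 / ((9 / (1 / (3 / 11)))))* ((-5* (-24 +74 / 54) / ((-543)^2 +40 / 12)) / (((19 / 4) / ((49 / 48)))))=0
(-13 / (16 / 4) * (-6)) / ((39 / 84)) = 42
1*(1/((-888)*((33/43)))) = -43/29304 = -0.00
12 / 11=1.09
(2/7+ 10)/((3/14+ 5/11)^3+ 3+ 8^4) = 37566144/14971722863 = 0.00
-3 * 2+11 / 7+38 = 235 / 7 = 33.57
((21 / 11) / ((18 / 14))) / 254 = 49 / 8382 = 0.01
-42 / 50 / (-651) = 1 / 775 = 0.00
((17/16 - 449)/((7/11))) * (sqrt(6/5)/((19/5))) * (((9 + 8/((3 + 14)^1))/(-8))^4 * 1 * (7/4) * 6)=-158911324877151 * sqrt(30)/207998025728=-4184.62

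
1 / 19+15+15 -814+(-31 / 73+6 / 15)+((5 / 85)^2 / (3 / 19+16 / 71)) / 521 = -423226771243043 / 539849339755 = -783.97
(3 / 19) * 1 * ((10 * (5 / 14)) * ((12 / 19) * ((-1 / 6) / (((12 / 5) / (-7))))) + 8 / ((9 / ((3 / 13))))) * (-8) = -1.64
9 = 9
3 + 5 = 8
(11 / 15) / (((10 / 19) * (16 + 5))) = 209 / 3150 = 0.07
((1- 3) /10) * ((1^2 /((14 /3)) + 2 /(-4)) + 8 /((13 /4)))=-198 /455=-0.44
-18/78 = -3/13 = -0.23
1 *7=7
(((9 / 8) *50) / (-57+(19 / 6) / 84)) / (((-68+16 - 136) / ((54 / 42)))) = 18225 / 2698646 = 0.01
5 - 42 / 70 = 4.40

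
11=11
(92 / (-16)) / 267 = -23 / 1068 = -0.02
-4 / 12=-0.33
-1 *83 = -83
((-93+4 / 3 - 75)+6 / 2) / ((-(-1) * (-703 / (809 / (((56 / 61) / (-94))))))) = -1138826873 / 59052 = -19285.15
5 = 5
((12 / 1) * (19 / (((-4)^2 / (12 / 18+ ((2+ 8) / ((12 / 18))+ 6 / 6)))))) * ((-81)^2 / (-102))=-1038825 / 68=-15276.84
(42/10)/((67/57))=1197/335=3.57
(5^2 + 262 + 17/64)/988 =18385/63232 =0.29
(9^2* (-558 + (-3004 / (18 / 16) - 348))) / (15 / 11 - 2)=455202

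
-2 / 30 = -1 / 15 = -0.07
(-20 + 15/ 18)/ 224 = -115/ 1344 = -0.09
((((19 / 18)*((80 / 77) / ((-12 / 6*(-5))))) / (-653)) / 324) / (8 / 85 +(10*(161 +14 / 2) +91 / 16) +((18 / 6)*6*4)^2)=-25840 / 342462698686647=-0.00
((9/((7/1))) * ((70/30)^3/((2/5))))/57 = 245/342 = 0.72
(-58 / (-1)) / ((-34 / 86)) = -2494 / 17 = -146.71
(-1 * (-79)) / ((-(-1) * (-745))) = -79 / 745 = -0.11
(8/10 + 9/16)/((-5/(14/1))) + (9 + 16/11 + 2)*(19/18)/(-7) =-789059/138600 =-5.69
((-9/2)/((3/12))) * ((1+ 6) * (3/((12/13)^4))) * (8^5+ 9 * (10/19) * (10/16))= -497936786711/29184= -17061978.71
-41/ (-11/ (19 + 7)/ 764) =814424/ 11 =74038.55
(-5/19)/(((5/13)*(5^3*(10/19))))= -13/1250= -0.01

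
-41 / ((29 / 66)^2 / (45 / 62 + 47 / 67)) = -529447842 / 1746757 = -303.10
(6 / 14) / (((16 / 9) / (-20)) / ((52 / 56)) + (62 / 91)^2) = 159705 / 137308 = 1.16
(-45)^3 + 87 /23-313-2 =-2103033 /23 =-91436.22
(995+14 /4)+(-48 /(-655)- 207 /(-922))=998.80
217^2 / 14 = 6727 / 2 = 3363.50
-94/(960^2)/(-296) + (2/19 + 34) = 88385127293/2591539200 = 34.11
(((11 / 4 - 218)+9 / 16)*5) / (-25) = 687 / 16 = 42.94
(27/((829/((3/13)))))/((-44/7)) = -567/474188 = -0.00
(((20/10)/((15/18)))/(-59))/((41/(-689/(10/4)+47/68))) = 280407/1028075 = 0.27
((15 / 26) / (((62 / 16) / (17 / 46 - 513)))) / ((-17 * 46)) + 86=312033109 / 3624179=86.10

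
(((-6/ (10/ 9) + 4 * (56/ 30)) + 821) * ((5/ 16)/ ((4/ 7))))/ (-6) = -43211/ 576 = -75.02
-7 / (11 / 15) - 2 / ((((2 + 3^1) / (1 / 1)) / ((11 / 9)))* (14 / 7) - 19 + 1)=-5549 / 594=-9.34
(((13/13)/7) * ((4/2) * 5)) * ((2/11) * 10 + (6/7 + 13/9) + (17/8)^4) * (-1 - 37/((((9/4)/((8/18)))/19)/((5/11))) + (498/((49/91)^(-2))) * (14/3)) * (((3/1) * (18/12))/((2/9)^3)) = 287436970436046345/32833568768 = 8754362.72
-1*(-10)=10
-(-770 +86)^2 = -467856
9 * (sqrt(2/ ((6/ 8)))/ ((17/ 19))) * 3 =342 * sqrt(6)/ 17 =49.28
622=622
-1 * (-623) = 623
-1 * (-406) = 406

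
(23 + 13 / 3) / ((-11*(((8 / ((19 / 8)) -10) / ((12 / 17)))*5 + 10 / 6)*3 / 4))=12464 / 170445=0.07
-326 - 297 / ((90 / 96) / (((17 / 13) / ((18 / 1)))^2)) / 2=-2485588 / 7605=-326.84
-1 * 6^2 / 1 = -36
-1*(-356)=356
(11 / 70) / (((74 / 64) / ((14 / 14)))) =176 / 1295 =0.14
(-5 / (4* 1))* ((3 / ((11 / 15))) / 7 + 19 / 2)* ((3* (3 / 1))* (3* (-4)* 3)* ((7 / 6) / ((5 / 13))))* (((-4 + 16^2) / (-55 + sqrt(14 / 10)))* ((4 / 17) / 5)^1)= -343414890 / 128503 - 68682978* sqrt(35) / 7067665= -2729.92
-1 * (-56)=56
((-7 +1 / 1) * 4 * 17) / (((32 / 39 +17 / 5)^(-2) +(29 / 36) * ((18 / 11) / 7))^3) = -463043014588787329142136768 / 16578236441295230990471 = -27930.78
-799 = -799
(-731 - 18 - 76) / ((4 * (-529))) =0.39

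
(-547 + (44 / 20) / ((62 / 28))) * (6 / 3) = -169262 / 155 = -1092.01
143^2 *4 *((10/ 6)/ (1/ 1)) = 408980/ 3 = 136326.67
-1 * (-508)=508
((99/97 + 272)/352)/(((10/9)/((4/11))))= 238347/938960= 0.25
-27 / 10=-2.70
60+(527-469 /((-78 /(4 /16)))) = 183613 /312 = 588.50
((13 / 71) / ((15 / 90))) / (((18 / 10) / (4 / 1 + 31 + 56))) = 11830 / 213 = 55.54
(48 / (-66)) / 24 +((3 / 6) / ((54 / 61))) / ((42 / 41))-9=-423065 / 49896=-8.48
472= 472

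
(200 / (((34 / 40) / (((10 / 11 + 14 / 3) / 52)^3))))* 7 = 2725408000 / 1342211013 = 2.03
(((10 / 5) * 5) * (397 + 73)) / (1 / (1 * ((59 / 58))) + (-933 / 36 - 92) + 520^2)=3327600 / 191360411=0.02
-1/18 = -0.06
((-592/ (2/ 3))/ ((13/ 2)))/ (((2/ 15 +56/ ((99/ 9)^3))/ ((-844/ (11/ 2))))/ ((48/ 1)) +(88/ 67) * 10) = -8749396085760/ 841173438079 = -10.40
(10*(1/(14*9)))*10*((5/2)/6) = 125/378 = 0.33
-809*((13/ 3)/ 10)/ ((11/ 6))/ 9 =-10517/ 495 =-21.25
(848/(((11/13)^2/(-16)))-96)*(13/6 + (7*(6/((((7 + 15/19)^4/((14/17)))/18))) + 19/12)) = -287766543215337/3855149177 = -74644.72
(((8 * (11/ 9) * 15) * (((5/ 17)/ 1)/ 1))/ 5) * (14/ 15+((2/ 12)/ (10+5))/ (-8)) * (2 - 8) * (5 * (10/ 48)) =-184525/ 3672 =-50.25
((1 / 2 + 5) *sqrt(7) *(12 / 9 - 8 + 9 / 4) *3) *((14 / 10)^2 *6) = -85701 *sqrt(7) / 100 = -2267.44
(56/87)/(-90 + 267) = 56/15399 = 0.00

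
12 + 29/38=485/38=12.76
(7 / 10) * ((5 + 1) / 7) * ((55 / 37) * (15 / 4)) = 495 / 148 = 3.34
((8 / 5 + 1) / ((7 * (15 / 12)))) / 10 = 26 / 875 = 0.03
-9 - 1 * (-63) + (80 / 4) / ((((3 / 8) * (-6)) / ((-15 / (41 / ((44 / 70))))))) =48254 / 861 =56.04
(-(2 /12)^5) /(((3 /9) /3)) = -1 /864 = -0.00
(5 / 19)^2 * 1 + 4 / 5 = 1569 / 1805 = 0.87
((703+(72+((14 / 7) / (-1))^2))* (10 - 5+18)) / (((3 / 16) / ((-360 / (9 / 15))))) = -57334400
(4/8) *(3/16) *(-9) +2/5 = -71/160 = -0.44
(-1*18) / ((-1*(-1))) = -18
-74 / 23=-3.22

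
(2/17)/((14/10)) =10/119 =0.08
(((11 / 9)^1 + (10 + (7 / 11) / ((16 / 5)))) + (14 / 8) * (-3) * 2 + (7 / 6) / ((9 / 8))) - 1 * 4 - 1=-14455 / 4752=-3.04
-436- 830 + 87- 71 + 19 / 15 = -18731 / 15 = -1248.73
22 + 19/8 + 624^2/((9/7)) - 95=2422219/8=302777.38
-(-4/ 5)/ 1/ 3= 0.27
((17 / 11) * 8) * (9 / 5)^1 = 1224 / 55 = 22.25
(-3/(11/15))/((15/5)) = -15/11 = -1.36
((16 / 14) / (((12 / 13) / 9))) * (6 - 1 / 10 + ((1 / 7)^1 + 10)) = 43797 / 245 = 178.76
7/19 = 0.37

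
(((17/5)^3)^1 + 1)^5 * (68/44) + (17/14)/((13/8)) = 456444991848941822036/2777099609375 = 164360324.10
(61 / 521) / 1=61 / 521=0.12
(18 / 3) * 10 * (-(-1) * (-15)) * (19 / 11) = -17100 / 11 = -1554.55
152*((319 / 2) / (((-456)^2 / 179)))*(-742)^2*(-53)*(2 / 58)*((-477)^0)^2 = -14363801837 / 684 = -20999710.29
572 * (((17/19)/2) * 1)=4862/19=255.89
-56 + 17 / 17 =-55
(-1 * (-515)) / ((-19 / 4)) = -2060 / 19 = -108.42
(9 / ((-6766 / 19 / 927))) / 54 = -5871 / 13532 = -0.43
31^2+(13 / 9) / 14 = 121099 / 126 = 961.10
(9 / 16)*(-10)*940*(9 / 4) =-95175 / 8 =-11896.88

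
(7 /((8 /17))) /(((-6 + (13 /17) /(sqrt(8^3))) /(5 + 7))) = -158473728 /5326679 -631176 * sqrt(2) /5326679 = -29.92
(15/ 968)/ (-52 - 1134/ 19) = -285/ 2054096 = -0.00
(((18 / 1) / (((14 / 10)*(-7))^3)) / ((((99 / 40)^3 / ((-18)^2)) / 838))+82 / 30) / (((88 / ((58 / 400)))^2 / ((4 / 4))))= -671168271970061 / 727583581401600000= -0.00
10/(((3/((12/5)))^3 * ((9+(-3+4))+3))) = 128/325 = 0.39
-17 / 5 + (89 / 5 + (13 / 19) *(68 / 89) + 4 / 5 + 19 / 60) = 16.04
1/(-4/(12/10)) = -3/10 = -0.30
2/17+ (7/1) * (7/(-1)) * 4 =-3330/17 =-195.88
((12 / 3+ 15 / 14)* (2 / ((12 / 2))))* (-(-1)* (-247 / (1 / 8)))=-70148 / 21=-3340.38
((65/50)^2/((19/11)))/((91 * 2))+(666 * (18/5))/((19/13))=43636463/26600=1640.47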